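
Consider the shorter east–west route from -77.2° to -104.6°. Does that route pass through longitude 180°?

Signed shortest Δλ = ((-104.6 − -77.2 + 180) mod 360) − 180 = -27.4°.
Going west by 27.4° from -77.2° reaches -104.6° without touching 180°.

No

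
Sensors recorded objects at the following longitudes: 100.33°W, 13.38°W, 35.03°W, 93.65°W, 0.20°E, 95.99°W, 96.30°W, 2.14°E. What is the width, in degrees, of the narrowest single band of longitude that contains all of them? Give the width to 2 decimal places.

102.47°

Sort the longitudes: -100.33°, -96.30°, -95.99°, -93.65°, -35.03°, -13.38°, +0.20°, +2.14°.
Eastward gaps between consecutive values (wrapping around): 4.03°, 0.31°, 2.34°, 58.62°, 21.65°, 13.58°, 1.94°, 257.53°.
Largest gap = 257.53° ⇒ minimal covering band is its complement: 360° − 257.53° = 102.47°.
Band runs from -100.33° eastward to +2.14°.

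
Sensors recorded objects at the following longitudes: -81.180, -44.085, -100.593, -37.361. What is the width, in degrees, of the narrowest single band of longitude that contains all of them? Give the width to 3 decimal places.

Sort the longitudes: -100.593°, -81.180°, -44.085°, -37.361°.
Eastward gaps between consecutive values (wrapping around): 19.413°, 37.095°, 6.724°, 296.768°.
Largest gap = 296.768° ⇒ minimal covering band is its complement: 360° − 296.768° = 63.232°.
Band runs from -100.593° eastward to -37.361°.

63.232°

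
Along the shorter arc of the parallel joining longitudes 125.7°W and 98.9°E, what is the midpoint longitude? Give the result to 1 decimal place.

Signed shortest Δλ from -125.7° to +98.9° is -135.4°.
Midpoint longitude = -125.7° + (-135.4°)/2 = -125.7° − 67.7° = -193.4°.
Normalise into (−180°, 180°]: +166.6°.
(The naïve average (-125.7 + +98.9)/2 = -13.4° is on the wrong side of the globe.)

166.6°E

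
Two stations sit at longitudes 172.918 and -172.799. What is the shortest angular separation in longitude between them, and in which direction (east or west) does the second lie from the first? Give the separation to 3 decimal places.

14.283° east

Raw difference: -172.799 − 172.918 = -345.717°.
Normalise into (−180°, 180°]: -345.717° + 360° = 14.283°.
Positive ⇒ the second point lies to the east; separation 14.283°.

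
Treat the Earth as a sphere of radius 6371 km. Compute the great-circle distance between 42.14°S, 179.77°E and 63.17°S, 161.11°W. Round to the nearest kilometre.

2647 km

Δλ = -161.11 − 179.77 = -340.88°; wrapped into (−180°, 180°]: 19.12°.
Δφ = -63.17 − -42.14 = -21.03°.
a = sin²(Δφ/2) + cos φ₁ · cos φ₂ · sin²(Δλ/2) = 0.042535.
c = 2·atan2(√a, √(1−a)) = 0.41546 rad → d = 6371·c ≈ 2646.91 km.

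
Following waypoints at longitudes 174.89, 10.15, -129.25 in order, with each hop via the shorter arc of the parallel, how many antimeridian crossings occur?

Leg 1: +174.89° → +10.15°, shortest Δλ = -164.74° (west) — does not cross 180°.
Leg 2: +10.15° → -129.25°, shortest Δλ = -139.4° (west) — does not cross 180°.
Total crossings: 0.

0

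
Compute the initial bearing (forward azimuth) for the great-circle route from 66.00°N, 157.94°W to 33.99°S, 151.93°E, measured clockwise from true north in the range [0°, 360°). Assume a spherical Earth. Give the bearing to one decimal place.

Δλ = 151.93 − -157.94 = 309.87°; wrapped into (−180°, 180°]: -50.13°.
θ = atan2( sin Δλ · cos φ₂ , cos φ₁ · sin φ₂ − sin φ₁ · cos φ₂ · cos Δλ )
  = atan2(-0.63636, -0.71295) = -138.249° → normalised to [0°, 360°): 221.751°.

221.8°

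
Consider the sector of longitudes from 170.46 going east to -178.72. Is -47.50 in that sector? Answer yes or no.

Band width going east from +170.46° to -178.72°: ((-178.72 − 170.46) mod 360) = 10.82°.
Offset of -47.50° east of the west edge: ((-47.50 − 170.46) mod 360) = 142.04°.
142.04° > 10.82° ⇒ outside.

No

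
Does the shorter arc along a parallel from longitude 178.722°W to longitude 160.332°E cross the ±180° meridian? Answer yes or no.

Naïve |160.332 − -178.722| = 339.054° > 180°, so the shorter arc goes the other way round — across 180°.
Signed shortest Δλ = ((160.332 − -178.722 + 180) mod 360) − 180 = -20.946°.
Going west by 20.946° from -178.722° passes through 180° before reaching +160.332°.

Yes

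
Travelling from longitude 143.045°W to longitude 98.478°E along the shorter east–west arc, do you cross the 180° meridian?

Naïve |98.478 − -143.045| = 241.523° > 180°, so the shorter arc goes the other way round — across 180°.
Signed shortest Δλ = ((98.478 − -143.045 + 180) mod 360) − 180 = -118.477°.
Going west by 118.477° from -143.045° passes through 180° before reaching +98.478°.

Yes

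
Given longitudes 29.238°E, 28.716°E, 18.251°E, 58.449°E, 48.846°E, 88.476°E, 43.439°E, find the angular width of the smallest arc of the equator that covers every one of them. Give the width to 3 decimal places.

Sort the longitudes: +18.251°, +28.716°, +29.238°, +43.439°, +48.846°, +58.449°, +88.476°.
Eastward gaps between consecutive values (wrapping around): 10.465°, 0.522°, 14.201°, 5.407°, 9.603°, 30.027°, 289.775°.
Largest gap = 289.775° ⇒ minimal covering band is its complement: 360° − 289.775° = 70.225°.
Band runs from +18.251° eastward to +88.476°.

70.225°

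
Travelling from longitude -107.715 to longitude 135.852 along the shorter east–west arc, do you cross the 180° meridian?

Naïve |135.852 − -107.715| = 243.567° > 180°, so the shorter arc goes the other way round — across 180°.
Signed shortest Δλ = ((135.852 − -107.715 + 180) mod 360) − 180 = -116.433°.
Going west by 116.433° from -107.715° passes through 180° before reaching +135.852°.

Yes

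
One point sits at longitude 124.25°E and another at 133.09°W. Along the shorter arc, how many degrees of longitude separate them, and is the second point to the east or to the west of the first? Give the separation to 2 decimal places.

Raw difference: -133.09 − 124.25 = -257.34°.
Normalise into (−180°, 180°]: -257.34° + 360° = 102.66°.
Positive ⇒ the second point lies to the east; separation 102.66°.

102.66° east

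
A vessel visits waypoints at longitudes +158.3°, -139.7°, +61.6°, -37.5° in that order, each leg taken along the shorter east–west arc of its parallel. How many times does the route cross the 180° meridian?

Leg 1: +158.3° → -139.7°, shortest Δλ = 62.0° (east) — crosses 180°.
Leg 2: -139.7° → +61.6°, shortest Δλ = -158.7° (west) — crosses 180°.
Leg 3: +61.6° → -37.5°, shortest Δλ = -99.1° (west) — does not cross 180°.
Total crossings: 2.

2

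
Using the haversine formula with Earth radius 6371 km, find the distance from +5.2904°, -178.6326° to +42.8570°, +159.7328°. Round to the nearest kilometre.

4688 km

Δλ = 159.7328 − -178.6326 = 338.3654°; wrapped into (−180°, 180°]: -21.6346°.
Δφ = 42.8570 − 5.2904 = 37.5666°.
a = sin²(Δφ/2) + cos φ₁ · cos φ₂ · sin²(Δλ/2) = 0.129388.
c = 2·atan2(√a, √(1−a)) = 0.73590 rad → d = 6371·c ≈ 4688.44 km.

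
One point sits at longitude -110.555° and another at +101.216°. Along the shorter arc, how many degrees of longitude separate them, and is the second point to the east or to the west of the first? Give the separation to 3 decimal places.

148.229° west

Raw difference: 101.216 − -110.555 = 211.771°.
Normalise into (−180°, 180°]: 211.771° − 360° = -148.229°.
Negative ⇒ the second point lies to the west; separation 148.229°.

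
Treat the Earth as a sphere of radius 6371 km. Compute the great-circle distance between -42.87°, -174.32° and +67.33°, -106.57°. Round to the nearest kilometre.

13498 km

Δλ = -106.57 − -174.32 = 67.75°.
Δφ = 67.33 − -42.87 = 110.20°.
a = sin²(Δφ/2) + cos φ₁ · cos φ₂ · sin²(Δλ/2) = 0.760408.
c = 2·atan2(√a, √(1−a)) = 2.11860 rad → d = 6371·c ≈ 13497.61 km.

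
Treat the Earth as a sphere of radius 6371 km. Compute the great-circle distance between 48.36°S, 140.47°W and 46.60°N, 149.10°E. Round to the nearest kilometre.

12560 km

Δλ = 149.10 − -140.47 = 289.57°; wrapped into (−180°, 180°]: -70.43°.
Δφ = 46.60 − -48.36 = 94.96°.
a = sin²(Δφ/2) + cos φ₁ · cos φ₂ · sin²(Δλ/2) = 0.695037.
c = 2·atan2(√a, √(1−a)) = 1.97151 rad → d = 6371·c ≈ 12560.48 km.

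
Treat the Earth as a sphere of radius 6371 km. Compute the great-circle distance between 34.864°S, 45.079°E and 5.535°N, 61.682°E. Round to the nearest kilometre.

4817 km

Δλ = 61.682 − 45.079 = 16.603°.
Δφ = 5.535 − -34.864 = 40.399°.
a = sin²(Δφ/2) + cos φ₁ · cos φ₂ · sin²(Δλ/2) = 0.136250.
c = 2·atan2(√a, √(1−a)) = 0.75613 rad → d = 6371·c ≈ 4817.27 km.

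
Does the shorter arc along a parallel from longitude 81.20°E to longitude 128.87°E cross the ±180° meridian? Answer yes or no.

Signed shortest Δλ = ((128.87 − 81.20 + 180) mod 360) − 180 = 47.67°.
Going east by 47.67° from +81.20° reaches +128.87° without touching 180°.

No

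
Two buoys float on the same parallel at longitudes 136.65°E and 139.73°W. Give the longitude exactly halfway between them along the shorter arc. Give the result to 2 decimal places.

Signed shortest Δλ from +136.65° to -139.73° is +83.62°.
Midpoint longitude = +136.65° + (+83.62°)/2 = +136.65° + 41.81° = +178.46°.
(The naïve average (+136.65 + -139.73)/2 = -1.54° is on the wrong side of the globe.)

178.46°E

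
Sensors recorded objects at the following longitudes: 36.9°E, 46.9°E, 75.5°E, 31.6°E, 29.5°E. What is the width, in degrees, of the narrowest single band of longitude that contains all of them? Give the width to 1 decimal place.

Sort the longitudes: +29.5°, +31.6°, +36.9°, +46.9°, +75.5°.
Eastward gaps between consecutive values (wrapping around): 2.1°, 5.3°, 10.0°, 28.6°, 314.0°.
Largest gap = 314.0° ⇒ minimal covering band is its complement: 360° − 314.0° = 46.0°.
Band runs from +29.5° eastward to +75.5°.

46.0°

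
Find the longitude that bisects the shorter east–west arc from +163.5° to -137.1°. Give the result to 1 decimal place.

-166.8°

Signed shortest Δλ from +163.5° to -137.1° is +59.4°.
Midpoint longitude = +163.5° + (+59.4°)/2 = +163.5° + 29.7° = +193.2°.
Normalise into (−180°, 180°]: -166.8°.
(The naïve average (+163.5 + -137.1)/2 = 13.2° is on the wrong side of the globe.)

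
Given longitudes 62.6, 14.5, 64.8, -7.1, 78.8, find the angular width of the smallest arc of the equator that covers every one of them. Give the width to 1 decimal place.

Sort the longitudes: -7.1°, +14.5°, +62.6°, +64.8°, +78.8°.
Eastward gaps between consecutive values (wrapping around): 21.6°, 48.1°, 2.2°, 14.0°, 274.1°.
Largest gap = 274.1° ⇒ minimal covering band is its complement: 360° − 274.1° = 85.9°.
Band runs from -7.1° eastward to +78.8°.

85.9°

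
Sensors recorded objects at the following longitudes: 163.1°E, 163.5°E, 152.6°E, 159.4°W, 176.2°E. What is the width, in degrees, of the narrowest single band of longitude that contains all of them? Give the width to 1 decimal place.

Sort the longitudes: -159.4°, +152.6°, +163.1°, +163.5°, +176.2°.
Eastward gaps between consecutive values (wrapping around): 312.0°, 10.5°, 0.4°, 12.7°, 24.4°.
Largest gap = 312.0° ⇒ minimal covering band is its complement: 360° − 312.0° = 48.0°.
Band runs from +152.6° eastward to -159.4°, crossing the antimeridian.

48.0°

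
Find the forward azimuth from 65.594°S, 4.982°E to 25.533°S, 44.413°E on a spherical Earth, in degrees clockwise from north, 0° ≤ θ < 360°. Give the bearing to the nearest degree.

Δλ = 44.413 − 4.982 = 39.431°.
θ = atan2( sin Δλ · cos φ₂ , cos φ₁ · sin φ₂ − sin φ₁ · cos φ₂ · cos Δλ )
  = atan2(0.57312, 0.45657) = 51.457° → normalised to [0°, 360°): 51.457°.

51°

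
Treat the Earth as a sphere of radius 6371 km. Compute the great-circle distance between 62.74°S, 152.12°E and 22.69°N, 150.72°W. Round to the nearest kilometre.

10734 km

Δλ = -150.72 − 152.12 = -302.84°; wrapped into (−180°, 180°]: 57.16°.
Δφ = 22.69 − -62.74 = 85.43°.
a = sin²(Δφ/2) + cos φ₁ · cos φ₂ · sin²(Δλ/2) = 0.556870.
c = 2·atan2(√a, √(1−a)) = 1.68478 rad → d = 6371·c ≈ 10733.75 km.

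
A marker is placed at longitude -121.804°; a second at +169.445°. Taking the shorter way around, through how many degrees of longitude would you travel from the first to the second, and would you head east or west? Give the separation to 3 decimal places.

Raw difference: 169.445 − -121.804 = 291.249°.
Normalise into (−180°, 180°]: 291.249° − 360° = -68.751°.
Negative ⇒ the second point lies to the west; separation 68.751°.

68.751° west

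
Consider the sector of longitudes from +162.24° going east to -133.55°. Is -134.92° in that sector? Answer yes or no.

Band width going east from +162.24° to -133.55°: ((-133.55 − 162.24) mod 360) = 64.21°.
Offset of -134.92° east of the west edge: ((-134.92 − 162.24) mod 360) = 62.84°.
62.84° ≤ 64.21° ⇒ inside.

Yes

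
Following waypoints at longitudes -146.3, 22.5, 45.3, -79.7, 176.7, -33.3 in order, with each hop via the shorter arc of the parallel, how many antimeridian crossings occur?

2

Leg 1: -146.3° → +22.5°, shortest Δλ = 168.8° (east) — does not cross 180°.
Leg 2: +22.5° → +45.3°, shortest Δλ = 22.8° (east) — does not cross 180°.
Leg 3: +45.3° → -79.7°, shortest Δλ = -125.0° (west) — does not cross 180°.
Leg 4: -79.7° → +176.7°, shortest Δλ = -103.6° (west) — crosses 180°.
Leg 5: +176.7° → -33.3°, shortest Δλ = 150.0° (east) — crosses 180°.
Total crossings: 2.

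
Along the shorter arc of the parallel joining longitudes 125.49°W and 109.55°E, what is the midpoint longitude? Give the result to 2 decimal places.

172.03°E

Signed shortest Δλ from -125.49° to +109.55° is -124.96°.
Midpoint longitude = -125.49° + (-124.96°)/2 = -125.49° − 62.48° = -187.97°.
Normalise into (−180°, 180°]: +172.03°.
(The naïve average (-125.49 + +109.55)/2 = -7.97° is on the wrong side of the globe.)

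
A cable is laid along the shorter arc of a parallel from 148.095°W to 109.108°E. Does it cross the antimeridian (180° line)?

Naïve |109.108 − -148.095| = 257.203° > 180°, so the shorter arc goes the other way round — across 180°.
Signed shortest Δλ = ((109.108 − -148.095 + 180) mod 360) − 180 = -102.797°.
Going west by 102.797° from -148.095° passes through 180° before reaching +109.108°.

Yes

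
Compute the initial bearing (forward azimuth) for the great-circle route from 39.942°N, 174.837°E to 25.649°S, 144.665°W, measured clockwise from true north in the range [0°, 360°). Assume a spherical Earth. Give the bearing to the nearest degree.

143°

Δλ = -144.665 − 174.837 = -319.502°; wrapped into (−180°, 180°]: 40.498°.
θ = atan2( sin Δλ · cos φ₂ , cos φ₁ · sin φ₂ − sin φ₁ · cos φ₂ · cos Δλ )
  = atan2(0.58543, -0.77197) = 142.825° → normalised to [0°, 360°): 142.825°.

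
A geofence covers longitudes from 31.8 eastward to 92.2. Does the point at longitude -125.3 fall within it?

No

Band width going east from +31.8° to +92.2°: ((92.2 − 31.8) mod 360) = 60.4°.
Offset of -125.3° east of the west edge: ((-125.3 − 31.8) mod 360) = 202.9°.
202.9° > 60.4° ⇒ outside.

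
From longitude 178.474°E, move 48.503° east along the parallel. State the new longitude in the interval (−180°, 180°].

Start at +178.474°; shift +48.503° → +226.977°.
+226.977° lies outside (−180°, 180°]; subtract 360° → -133.023°.

133.023°W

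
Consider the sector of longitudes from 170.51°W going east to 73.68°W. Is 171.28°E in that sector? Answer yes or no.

Band width going east from -170.51° to -73.68°: ((-73.68 − -170.51) mod 360) = 96.83°.
Offset of +171.28° east of the west edge: ((171.28 − -170.51) mod 360) = 341.79°.
341.79° > 96.83° ⇒ outside.

No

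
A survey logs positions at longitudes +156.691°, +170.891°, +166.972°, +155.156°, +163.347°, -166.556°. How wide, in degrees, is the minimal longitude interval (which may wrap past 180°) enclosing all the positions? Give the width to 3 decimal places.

Sort the longitudes: -166.556°, +155.156°, +156.691°, +163.347°, +166.972°, +170.891°.
Eastward gaps between consecutive values (wrapping around): 321.712°, 1.535°, 6.656°, 3.625°, 3.919°, 22.553°.
Largest gap = 321.712° ⇒ minimal covering band is its complement: 360° − 321.712° = 38.288°.
Band runs from +155.156° eastward to -166.556°, crossing the antimeridian.

38.288°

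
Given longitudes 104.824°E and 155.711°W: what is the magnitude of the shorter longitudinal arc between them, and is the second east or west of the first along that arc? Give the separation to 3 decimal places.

Raw difference: -155.711 − 104.824 = -260.535°.
Normalise into (−180°, 180°]: -260.535° + 360° = 99.465°.
Positive ⇒ the second point lies to the east; separation 99.465°.

99.465° east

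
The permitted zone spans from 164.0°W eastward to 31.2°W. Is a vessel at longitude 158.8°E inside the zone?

No

Band width going east from -164.0° to -31.2°: ((-31.2 − -164.0) mod 360) = 132.8°.
Offset of +158.8° east of the west edge: ((158.8 − -164.0) mod 360) = 322.8°.
322.8° > 132.8° ⇒ outside.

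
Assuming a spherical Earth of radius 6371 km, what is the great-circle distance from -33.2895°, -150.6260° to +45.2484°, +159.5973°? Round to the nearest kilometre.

10070 km

Δλ = 159.5973 − -150.6260 = 310.2233°; wrapped into (−180°, 180°]: -49.7767°.
Δφ = 45.2484 − -33.2895 = 78.5379°.
a = sin²(Δφ/2) + cos φ₁ · cos φ₂ · sin²(Δλ/2) = 0.504874.
c = 2·atan2(√a, √(1−a)) = 1.58055 rad → d = 6371·c ≈ 10069.65 km.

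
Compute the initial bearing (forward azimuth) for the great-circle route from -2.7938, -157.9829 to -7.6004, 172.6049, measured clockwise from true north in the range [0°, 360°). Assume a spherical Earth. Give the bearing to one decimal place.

Δλ = 172.6049 − -157.9829 = 330.5878°; wrapped into (−180°, 180°]: -29.4122°.
θ = atan2( sin Δλ · cos φ₂ , cos φ₁ · sin φ₂ − sin φ₁ · cos φ₂ · cos Δλ )
  = atan2(-0.48677, -0.09002) = -100.477° → normalised to [0°, 360°): 259.523°.

259.5°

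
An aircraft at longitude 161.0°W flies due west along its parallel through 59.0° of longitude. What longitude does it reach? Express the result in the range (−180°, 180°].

140.0°E

Start at -161.0°; shift −59.0° → -220.0°.
-220.0° lies outside (−180°, 180°]; add 360° → +140.0°.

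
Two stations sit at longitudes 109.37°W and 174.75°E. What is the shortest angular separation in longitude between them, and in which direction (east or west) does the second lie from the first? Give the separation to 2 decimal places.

75.88° west

Raw difference: 174.75 − -109.37 = 284.12°.
Normalise into (−180°, 180°]: 284.12° − 360° = -75.88°.
Negative ⇒ the second point lies to the west; separation 75.88°.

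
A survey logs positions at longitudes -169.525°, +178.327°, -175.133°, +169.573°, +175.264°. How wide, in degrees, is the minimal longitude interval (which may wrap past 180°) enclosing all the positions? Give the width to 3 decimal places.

Sort the longitudes: -175.133°, -169.525°, +169.573°, +175.264°, +178.327°.
Eastward gaps between consecutive values (wrapping around): 5.608°, 339.098°, 5.691°, 3.063°, 6.540°.
Largest gap = 339.098° ⇒ minimal covering band is its complement: 360° − 339.098° = 20.902°.
Band runs from +169.573° eastward to -169.525°, crossing the antimeridian.

20.902°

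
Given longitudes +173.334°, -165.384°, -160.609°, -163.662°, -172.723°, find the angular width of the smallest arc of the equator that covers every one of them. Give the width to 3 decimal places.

Sort the longitudes: -172.723°, -165.384°, -163.662°, -160.609°, +173.334°.
Eastward gaps between consecutive values (wrapping around): 7.339°, 1.722°, 3.053°, 333.943°, 13.943°.
Largest gap = 333.943° ⇒ minimal covering band is its complement: 360° − 333.943° = 26.057°.
Band runs from +173.334° eastward to -160.609°, crossing the antimeridian.

26.057°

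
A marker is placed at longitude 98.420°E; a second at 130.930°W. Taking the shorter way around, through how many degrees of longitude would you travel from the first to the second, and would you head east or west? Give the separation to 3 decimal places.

Raw difference: -130.930 − 98.420 = -229.35°.
Normalise into (−180°, 180°]: -229.35° + 360° = 130.65°.
Positive ⇒ the second point lies to the east; separation 130.650°.

130.650° east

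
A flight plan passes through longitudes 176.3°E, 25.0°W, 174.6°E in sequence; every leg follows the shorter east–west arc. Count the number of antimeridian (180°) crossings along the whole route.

Leg 1: +176.3° → -25.0°, shortest Δλ = 158.7° (east) — crosses 180°.
Leg 2: -25.0° → +174.6°, shortest Δλ = -160.4° (west) — crosses 180°.
Total crossings: 2.

2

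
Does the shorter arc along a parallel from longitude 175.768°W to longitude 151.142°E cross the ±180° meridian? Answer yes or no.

Naïve |151.142 − -175.768| = 326.91° > 180°, so the shorter arc goes the other way round — across 180°.
Signed shortest Δλ = ((151.142 − -175.768 + 180) mod 360) − 180 = -33.09°.
Going west by 33.09° from -175.768° passes through 180° before reaching +151.142°.

Yes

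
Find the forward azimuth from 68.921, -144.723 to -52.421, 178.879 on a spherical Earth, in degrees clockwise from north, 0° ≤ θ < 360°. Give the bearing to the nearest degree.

Δλ = 178.879 − -144.723 = 323.602°; wrapped into (−180°, 180°]: -36.398°.
θ = atan2( sin Δλ · cos φ₂ , cos φ₁ · sin φ₂ − sin φ₁ · cos φ₂ · cos Δλ )
  = atan2(-0.36188, -0.74307) = -154.033° → normalised to [0°, 360°): 205.967°.

206°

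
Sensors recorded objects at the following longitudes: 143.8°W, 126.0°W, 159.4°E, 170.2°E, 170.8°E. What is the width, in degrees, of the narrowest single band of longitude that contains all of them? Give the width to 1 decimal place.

74.6°

Sort the longitudes: -143.8°, -126.0°, +159.4°, +170.2°, +170.8°.
Eastward gaps between consecutive values (wrapping around): 17.8°, 285.4°, 10.8°, 0.6°, 45.4°.
Largest gap = 285.4° ⇒ minimal covering band is its complement: 360° − 285.4° = 74.6°.
Band runs from +159.4° eastward to -126.0°, crossing the antimeridian.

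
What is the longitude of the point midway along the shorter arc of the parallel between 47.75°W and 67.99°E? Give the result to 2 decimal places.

Signed shortest Δλ from -47.75° to +67.99° is +115.74°.
Midpoint longitude = -47.75° + (+115.74°)/2 = -47.75° + 57.87° = +10.12°.

10.12°E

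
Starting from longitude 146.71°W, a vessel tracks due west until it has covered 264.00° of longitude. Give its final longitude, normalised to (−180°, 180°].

Start at -146.71°; shift −264.00° → -410.71°.
-410.71° lies outside (−180°, 180°]; add 360° → -50.71°.

50.71°W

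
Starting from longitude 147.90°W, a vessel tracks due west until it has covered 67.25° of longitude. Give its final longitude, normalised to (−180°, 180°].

Start at -147.90°; shift −67.25° → -215.15°.
-215.15° lies outside (−180°, 180°]; add 360° → +144.85°.

144.85°E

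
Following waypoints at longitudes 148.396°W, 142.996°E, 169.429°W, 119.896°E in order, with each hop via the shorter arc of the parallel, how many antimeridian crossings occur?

Leg 1: -148.396° → +142.996°, shortest Δλ = -68.608° (west) — crosses 180°.
Leg 2: +142.996° → -169.429°, shortest Δλ = 47.575° (east) — crosses 180°.
Leg 3: -169.429° → +119.896°, shortest Δλ = -70.675° (west) — crosses 180°.
Total crossings: 3.

3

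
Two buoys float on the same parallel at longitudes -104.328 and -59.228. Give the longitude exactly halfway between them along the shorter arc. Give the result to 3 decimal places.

-81.778°

Signed shortest Δλ from -104.328° to -59.228° is +45.100°.
Midpoint longitude = -104.328° + (+45.100°)/2 = -104.328° + 22.550° = -81.778°.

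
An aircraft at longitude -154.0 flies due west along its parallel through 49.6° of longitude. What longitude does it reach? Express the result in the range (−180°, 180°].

+156.4°

Start at -154.0°; shift −49.6° → -203.6°.
-203.6° lies outside (−180°, 180°]; add 360° → +156.4°.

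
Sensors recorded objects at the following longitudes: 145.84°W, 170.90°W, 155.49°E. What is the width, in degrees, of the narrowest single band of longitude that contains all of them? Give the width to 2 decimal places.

Sort the longitudes: -170.90°, -145.84°, +155.49°.
Eastward gaps between consecutive values (wrapping around): 25.06°, 301.33°, 33.61°.
Largest gap = 301.33° ⇒ minimal covering band is its complement: 360° − 301.33° = 58.67°.
Band runs from +155.49° eastward to -145.84°, crossing the antimeridian.

58.67°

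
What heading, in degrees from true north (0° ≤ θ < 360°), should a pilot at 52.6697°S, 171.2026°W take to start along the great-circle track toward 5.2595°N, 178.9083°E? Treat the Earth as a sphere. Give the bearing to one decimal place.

348.4°

Δλ = 178.9083 − -171.2026 = 350.1109°; wrapped into (−180°, 180°]: -9.8891°.
θ = atan2( sin Δλ · cos φ₂ , cos φ₁ · sin φ₂ − sin φ₁ · cos φ₂ · cos Δλ )
  = atan2(-0.17102, 0.83563) = -11.566° → normalised to [0°, 360°): 348.434°.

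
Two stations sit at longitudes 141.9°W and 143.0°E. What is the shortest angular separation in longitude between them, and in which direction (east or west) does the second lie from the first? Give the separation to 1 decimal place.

Raw difference: 143.0 − -141.9 = 284.9°.
Normalise into (−180°, 180°]: 284.9° − 360° = -75.1°.
Negative ⇒ the second point lies to the west; separation 75.1°.

75.1° west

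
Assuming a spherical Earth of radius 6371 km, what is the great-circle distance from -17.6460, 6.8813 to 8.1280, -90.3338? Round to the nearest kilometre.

Δλ = -90.3338 − 6.8813 = -97.2151°.
Δφ = 8.1280 − -17.6460 = 25.7740°.
a = sin²(Δφ/2) + cos φ₁ · cos φ₂ · sin²(Δλ/2) = 0.580671.
c = 2·atan2(√a, √(1−a)) = 1.73285 rad → d = 6371·c ≈ 11039.96 km.

11040 km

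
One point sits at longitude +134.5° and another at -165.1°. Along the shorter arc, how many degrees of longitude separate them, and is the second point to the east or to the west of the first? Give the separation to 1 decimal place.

60.4° east

Raw difference: -165.1 − 134.5 = -299.6°.
Normalise into (−180°, 180°]: -299.6° + 360° = 60.4°.
Positive ⇒ the second point lies to the east; separation 60.4°.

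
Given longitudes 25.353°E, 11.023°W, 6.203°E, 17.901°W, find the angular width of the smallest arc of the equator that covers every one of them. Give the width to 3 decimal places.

43.254°

Sort the longitudes: -17.901°, -11.023°, +6.203°, +25.353°.
Eastward gaps between consecutive values (wrapping around): 6.878°, 17.226°, 19.150°, 316.746°.
Largest gap = 316.746° ⇒ minimal covering band is its complement: 360° − 316.746° = 43.254°.
Band runs from -17.901° eastward to +25.353°.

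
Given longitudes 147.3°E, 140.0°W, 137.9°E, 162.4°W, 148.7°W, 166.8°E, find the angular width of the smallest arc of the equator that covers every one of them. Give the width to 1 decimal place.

Sort the longitudes: -162.4°, -148.7°, -140.0°, +137.9°, +147.3°, +166.8°.
Eastward gaps between consecutive values (wrapping around): 13.7°, 8.7°, 277.9°, 9.4°, 19.5°, 30.8°.
Largest gap = 277.9° ⇒ minimal covering band is its complement: 360° − 277.9° = 82.1°.
Band runs from +137.9° eastward to -140.0°, crossing the antimeridian.

82.1°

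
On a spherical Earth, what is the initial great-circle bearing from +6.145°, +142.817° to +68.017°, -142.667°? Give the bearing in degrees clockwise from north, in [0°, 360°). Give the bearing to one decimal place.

Δλ = -142.667 − 142.817 = -285.484°; wrapped into (−180°, 180°]: 74.516°.
θ = atan2( sin Δλ · cos φ₂ , cos φ₁ · sin φ₂ − sin φ₁ · cos φ₂ · cos Δλ )
  = atan2(0.36075, 0.91127) = 21.597° → normalised to [0°, 360°): 21.597°.

21.6°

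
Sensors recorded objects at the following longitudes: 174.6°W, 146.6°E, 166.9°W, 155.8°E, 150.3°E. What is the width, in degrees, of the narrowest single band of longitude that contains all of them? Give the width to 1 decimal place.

46.5°

Sort the longitudes: -174.6°, -166.9°, +146.6°, +150.3°, +155.8°.
Eastward gaps between consecutive values (wrapping around): 7.7°, 313.5°, 3.7°, 5.5°, 29.6°.
Largest gap = 313.5° ⇒ minimal covering band is its complement: 360° − 313.5° = 46.5°.
Band runs from +146.6° eastward to -166.9°, crossing the antimeridian.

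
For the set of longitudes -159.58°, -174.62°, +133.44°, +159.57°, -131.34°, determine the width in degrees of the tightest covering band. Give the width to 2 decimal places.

95.22°

Sort the longitudes: -174.62°, -159.58°, -131.34°, +133.44°, +159.57°.
Eastward gaps between consecutive values (wrapping around): 15.04°, 28.24°, 264.78°, 26.13°, 25.81°.
Largest gap = 264.78° ⇒ minimal covering band is its complement: 360° − 264.78° = 95.22°.
Band runs from +133.44° eastward to -131.34°, crossing the antimeridian.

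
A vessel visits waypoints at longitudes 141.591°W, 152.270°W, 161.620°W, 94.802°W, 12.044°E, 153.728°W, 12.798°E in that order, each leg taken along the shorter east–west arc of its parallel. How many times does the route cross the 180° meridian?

0

Leg 1: -141.591° → -152.270°, shortest Δλ = -10.679° (west) — does not cross 180°.
Leg 2: -152.270° → -161.620°, shortest Δλ = -9.35° (west) — does not cross 180°.
Leg 3: -161.620° → -94.802°, shortest Δλ = 66.818° (east) — does not cross 180°.
Leg 4: -94.802° → +12.044°, shortest Δλ = 106.846° (east) — does not cross 180°.
Leg 5: +12.044° → -153.728°, shortest Δλ = -165.772° (west) — does not cross 180°.
Leg 6: -153.728° → +12.798°, shortest Δλ = 166.526° (east) — does not cross 180°.
Total crossings: 0.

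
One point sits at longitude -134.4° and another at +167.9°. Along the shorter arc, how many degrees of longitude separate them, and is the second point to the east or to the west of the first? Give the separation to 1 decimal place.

Raw difference: 167.9 − -134.4 = 302.3°.
Normalise into (−180°, 180°]: 302.3° − 360° = -57.7°.
Negative ⇒ the second point lies to the west; separation 57.7°.

57.7° west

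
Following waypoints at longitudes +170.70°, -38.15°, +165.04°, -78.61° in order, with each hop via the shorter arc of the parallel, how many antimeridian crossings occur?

Leg 1: +170.70° → -38.15°, shortest Δλ = 151.15° (east) — crosses 180°.
Leg 2: -38.15° → +165.04°, shortest Δλ = -156.81° (west) — crosses 180°.
Leg 3: +165.04° → -78.61°, shortest Δλ = 116.35° (east) — crosses 180°.
Total crossings: 3.

3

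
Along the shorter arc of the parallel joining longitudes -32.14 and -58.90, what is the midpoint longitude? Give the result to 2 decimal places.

-45.52°

Signed shortest Δλ from -32.14° to -58.90° is -26.76°.
Midpoint longitude = -32.14° + (-26.76°)/2 = -32.14° − 13.38° = -45.52°.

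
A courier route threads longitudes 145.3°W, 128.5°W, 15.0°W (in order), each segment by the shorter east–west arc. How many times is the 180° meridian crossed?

0

Leg 1: -145.3° → -128.5°, shortest Δλ = 16.8° (east) — does not cross 180°.
Leg 2: -128.5° → -15.0°, shortest Δλ = 113.5° (east) — does not cross 180°.
Total crossings: 0.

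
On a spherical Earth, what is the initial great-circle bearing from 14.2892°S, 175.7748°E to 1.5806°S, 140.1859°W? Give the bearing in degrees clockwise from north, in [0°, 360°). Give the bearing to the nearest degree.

Δλ = -140.1859 − 175.7748 = -315.9607°; wrapped into (−180°, 180°]: 44.0393°.
θ = atan2( sin Δλ · cos φ₂ , cos φ₁ · sin φ₂ − sin φ₁ · cos φ₂ · cos Δλ )
  = atan2(0.69489, 0.15063) = 77.769° → normalised to [0°, 360°): 77.769°.

78°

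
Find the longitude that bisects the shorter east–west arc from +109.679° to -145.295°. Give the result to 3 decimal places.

+162.192°

Signed shortest Δλ from +109.679° to -145.295° is +105.026°.
Midpoint longitude = +109.679° + (+105.026°)/2 = +109.679° + 52.513° = +162.192°.
(The naïve average (+109.679 + -145.295)/2 = -17.808° is on the wrong side of the globe.)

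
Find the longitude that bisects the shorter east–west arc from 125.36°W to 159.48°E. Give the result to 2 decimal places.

Signed shortest Δλ from -125.36° to +159.48° is -75.16°.
Midpoint longitude = -125.36° + (-75.16°)/2 = -125.36° − 37.58° = -162.94°.
(The naïve average (-125.36 + +159.48)/2 = 17.06° is on the wrong side of the globe.)

162.94°W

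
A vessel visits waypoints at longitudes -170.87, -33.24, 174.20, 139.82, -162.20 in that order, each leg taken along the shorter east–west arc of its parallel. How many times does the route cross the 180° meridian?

Leg 1: -170.87° → -33.24°, shortest Δλ = 137.63° (east) — does not cross 180°.
Leg 2: -33.24° → +174.20°, shortest Δλ = -152.56° (west) — crosses 180°.
Leg 3: +174.20° → +139.82°, shortest Δλ = -34.38° (west) — does not cross 180°.
Leg 4: +139.82° → -162.20°, shortest Δλ = 57.98° (east) — crosses 180°.
Total crossings: 2.

2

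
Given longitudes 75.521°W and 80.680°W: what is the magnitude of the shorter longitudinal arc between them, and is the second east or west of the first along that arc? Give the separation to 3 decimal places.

5.159° west

Raw difference: -80.680 − -75.521 = -5.159°.
Normalise into (−180°, 180°]: -5.159° stays -5.159°.
Negative ⇒ the second point lies to the west; separation 5.159°.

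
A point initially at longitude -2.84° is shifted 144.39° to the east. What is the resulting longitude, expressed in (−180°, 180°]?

+141.55°

Start at -2.84°; shift +144.39° → +141.55°.
+141.55° already lies in (−180°, 180°].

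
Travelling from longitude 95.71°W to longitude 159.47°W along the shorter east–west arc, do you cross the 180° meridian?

Signed shortest Δλ = ((-159.47 − -95.71 + 180) mod 360) − 180 = -63.76°.
Going west by 63.76° from -95.71° reaches -159.47° without touching 180°.

No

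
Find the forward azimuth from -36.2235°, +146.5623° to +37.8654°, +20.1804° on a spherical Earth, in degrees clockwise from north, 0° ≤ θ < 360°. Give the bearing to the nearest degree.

Δλ = 20.1804 − 146.5623 = -126.3819°.
θ = atan2( sin Δλ · cos φ₂ , cos φ₁ · sin φ₂ − sin φ₁ · cos φ₂ · cos Δλ )
  = atan2(-0.63558, 0.21845) = -71.032° → normalised to [0°, 360°): 288.968°.

289°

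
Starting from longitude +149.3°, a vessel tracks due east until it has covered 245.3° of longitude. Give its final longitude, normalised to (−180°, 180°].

Start at +149.3°; shift +245.3° → +394.6°.
+394.6° lies outside (−180°, 180°]; subtract 360° → +34.6°.

+34.6°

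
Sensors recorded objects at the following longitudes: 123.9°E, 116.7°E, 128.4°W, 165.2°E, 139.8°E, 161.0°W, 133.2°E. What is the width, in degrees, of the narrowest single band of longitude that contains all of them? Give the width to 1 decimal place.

114.9°

Sort the longitudes: -161.0°, -128.4°, +116.7°, +123.9°, +133.2°, +139.8°, +165.2°.
Eastward gaps between consecutive values (wrapping around): 32.6°, 245.1°, 7.2°, 9.3°, 6.6°, 25.4°, 33.8°.
Largest gap = 245.1° ⇒ minimal covering band is its complement: 360° − 245.1° = 114.9°.
Band runs from +116.7° eastward to -128.4°, crossing the antimeridian.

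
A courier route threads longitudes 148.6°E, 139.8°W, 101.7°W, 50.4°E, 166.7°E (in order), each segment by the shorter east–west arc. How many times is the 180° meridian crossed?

Leg 1: +148.6° → -139.8°, shortest Δλ = 71.6° (east) — crosses 180°.
Leg 2: -139.8° → -101.7°, shortest Δλ = 38.1° (east) — does not cross 180°.
Leg 3: -101.7° → +50.4°, shortest Δλ = 152.1° (east) — does not cross 180°.
Leg 4: +50.4° → +166.7°, shortest Δλ = 116.3° (east) — does not cross 180°.
Total crossings: 1.

1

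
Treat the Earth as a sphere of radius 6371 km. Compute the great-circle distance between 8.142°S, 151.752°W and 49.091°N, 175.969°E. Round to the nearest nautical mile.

Δλ = 175.969 − -151.752 = 327.721°; wrapped into (−180°, 180°]: -32.279°.
Δφ = 49.091 − -8.142 = 57.233°.
a = sin²(Δφ/2) + cos φ₁ · cos φ₂ · sin²(Δλ/2) = 0.279480.
c = 2·atan2(√a, √(1−a)) = 1.11404 rad → d = 6371·c ≈ 7097.54 km ≈ 3832.36 nmi.

3832 nmi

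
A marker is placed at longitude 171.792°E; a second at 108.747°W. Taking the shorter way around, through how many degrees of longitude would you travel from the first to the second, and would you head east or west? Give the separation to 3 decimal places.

Raw difference: -108.747 − 171.792 = -280.539°.
Normalise into (−180°, 180°]: -280.539° + 360° = 79.461°.
Positive ⇒ the second point lies to the east; separation 79.461°.

79.461° east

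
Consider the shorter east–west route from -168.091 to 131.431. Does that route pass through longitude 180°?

Yes

Naïve |131.431 − -168.091| = 299.522° > 180°, so the shorter arc goes the other way round — across 180°.
Signed shortest Δλ = ((131.431 − -168.091 + 180) mod 360) − 180 = -60.478°.
Going west by 60.478° from -168.091° passes through 180° before reaching +131.431°.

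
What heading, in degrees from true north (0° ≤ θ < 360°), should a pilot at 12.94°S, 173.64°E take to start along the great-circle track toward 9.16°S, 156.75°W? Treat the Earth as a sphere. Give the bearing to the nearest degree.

Δλ = -156.75 − 173.64 = -330.39°; wrapped into (−180°, 180°]: 29.61°.
θ = atan2( sin Δλ · cos φ₂ , cos φ₁ · sin φ₂ − sin φ₁ · cos φ₂ · cos Δλ )
  = atan2(0.48779, 0.03706) = 85.656° → normalised to [0°, 360°): 85.656°.

86°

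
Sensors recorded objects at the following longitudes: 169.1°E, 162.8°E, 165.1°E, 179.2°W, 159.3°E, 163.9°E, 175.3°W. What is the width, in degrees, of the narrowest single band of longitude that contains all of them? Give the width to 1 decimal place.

25.4°

Sort the longitudes: -179.2°, -175.3°, +159.3°, +162.8°, +163.9°, +165.1°, +169.1°.
Eastward gaps between consecutive values (wrapping around): 3.9°, 334.6°, 3.5°, 1.1°, 1.2°, 4.0°, 11.7°.
Largest gap = 334.6° ⇒ minimal covering band is its complement: 360° − 334.6° = 25.4°.
Band runs from +159.3° eastward to -175.3°, crossing the antimeridian.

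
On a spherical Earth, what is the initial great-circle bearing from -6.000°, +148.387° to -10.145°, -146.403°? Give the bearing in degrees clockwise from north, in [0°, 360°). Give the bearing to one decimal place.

Δλ = -146.403 − 148.387 = -294.790°; wrapped into (−180°, 180°]: 65.210°.
θ = atan2( sin Δλ · cos φ₂ , cos φ₁ · sin φ₂ − sin φ₁ · cos φ₂ · cos Δλ )
  = atan2(0.89366, -0.13203) = 98.404° → normalised to [0°, 360°): 98.404°.

98.4°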